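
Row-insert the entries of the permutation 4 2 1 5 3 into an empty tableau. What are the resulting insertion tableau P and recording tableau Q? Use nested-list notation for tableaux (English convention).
P = [[1, 3], [2, 5], [4]], Q = [[1, 4], [2, 5], [3]]

Insert each entry of the permutation into P by Schensted row insertion, recording in Q the position of each new cell.

Insert 4: appended to row 1. P = [[4]], Q = [[1]].
Insert 2: 2 bumps 4 from row 1; 4 starts row 2. P = [[2], [4]], Q = [[1], [2]].
Insert 1: 1 bumps 2 from row 1; 2 bumps 4 from row 2; 4 starts row 3. P = [[1], [2], [4]], Q = [[1], [2], [3]].
Insert 5: appended to row 1. P = [[1, 5], [2], [4]], Q = [[1, 4], [2], [3]].
Insert 3: 3 bumps 5 from row 1; 5 appends to row 2. P = [[1, 3], [2, 5], [4]], Q = [[1, 4], [2, 5], [3]].

So P = [[1, 3], [2, 5], [4]], Q = [[1, 4], [2, 5], [3]].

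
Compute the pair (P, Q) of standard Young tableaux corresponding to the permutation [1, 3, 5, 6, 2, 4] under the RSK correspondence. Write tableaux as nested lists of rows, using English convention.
Insert each entry of the permutation into P by Schensted row insertion, recording in Q the position of each new cell.

Insert 1: appended to row 1. P = [[1]].
Insert 3: appended to row 1. P = [[1, 3]].
Insert 5: appended to row 1. P = [[1, 3, 5]].
Insert 6: appended to row 1. P = [[1, 3, 5, 6]].
Insert 2: 2 bumps 3 from row 1; 3 starts row 2. P = [[1, 2, 5, 6], [3]].
Insert 4: 4 bumps 5 from row 1; 5 appends to row 2. P = [[1, 2, 4, 6], [3, 5]].

So P = [[1, 2, 4, 6], [3, 5]], Q = [[1, 2, 3, 4], [5, 6]].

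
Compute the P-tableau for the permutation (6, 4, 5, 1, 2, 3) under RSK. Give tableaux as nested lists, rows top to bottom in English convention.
Insert 6: appended to row 1. P = [[6]].
Insert 4: 4 bumps 6 from row 1; 6 starts row 2. P = [[4], [6]].
Insert 5: appended to row 1. P = [[4, 5], [6]].
Insert 1: 1 bumps 4 from row 1; 4 bumps 6 from row 2; 6 starts row 3. P = [[1, 5], [4], [6]].
Insert 2: 2 bumps 5 from row 1; 5 appends to row 2. P = [[1, 2], [4, 5], [6]].
Insert 3: appended to row 1. P = [[1, 2, 3], [4, 5], [6]].

So P = [[1, 2, 3], [4, 5], [6]].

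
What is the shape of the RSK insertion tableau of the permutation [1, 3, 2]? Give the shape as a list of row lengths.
[2, 1]

Row-insert each entry into an empty tableau.

After inserting 1: P = [[1]].
After inserting 3: P = [[1, 3]].
After inserting 2: P = [[1, 2], [3]].

The final insertion tableau P = [[1, 2], [3]] has shape [2, 1].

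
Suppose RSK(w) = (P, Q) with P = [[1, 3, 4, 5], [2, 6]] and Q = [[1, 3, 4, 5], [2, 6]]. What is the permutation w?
2 1 3 4 6 5

Reverse the RSK construction: for i from n down to 1, find the cell of Q containing i, remove the entry at that cell from P, and reverse-bump it up through P; the value ejected from row 1 is w(i).

Step i=6: Q has 6 at row 2, column 2; remove 6 from row 2 of P and reverse-bump: 6 enters row 1 and ejects 5. So w(6) = 5. P is now [[1, 3, 4, 6], [2]].
Step i=5: Q has 5 at row 1, column 4; remove that cell from P, ejecting 6. So w(5) = 6. P is now [[1, 3, 4], [2]].
Step i=4: Q has 4 at row 1, column 3; remove that cell from P, ejecting 4. So w(4) = 4. P is now [[1, 3], [2]].
Step i=3: Q has 3 at row 1, column 2; remove that cell from P, ejecting 3. So w(3) = 3. P is now [[1], [2]].
Step i=2: Q has 2 at row 2, column 1; remove 2 from row 2 of P and reverse-bump: 2 enters row 1 and ejects 1. So w(2) = 1. P is now [[2]].
Step i=1: Q has 1 at row 1, column 1; remove that cell from P, ejecting 2. So w(1) = 2. P is now [].

So w = 2 1 3 4 6 5.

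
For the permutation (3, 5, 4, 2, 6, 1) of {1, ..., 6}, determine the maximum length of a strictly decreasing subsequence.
4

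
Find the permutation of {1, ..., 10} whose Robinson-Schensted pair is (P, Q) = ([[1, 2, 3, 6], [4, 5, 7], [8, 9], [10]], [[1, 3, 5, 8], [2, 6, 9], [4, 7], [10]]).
8 1 4 2 10 5 3 9 7 6

Reverse the RSK construction: for i from n down to 1, find the cell of Q containing i, remove the entry at that cell from P, and reverse-bump it up through P; the value ejected from row 1 is w(i).

Step i=10: Q has 10 at row 4, column 1; remove 10 from row 4 of P and reverse-bump: 10 enters row 3 and ejects 9; 9 enters row 2 and ejects 7; 7 enters row 1 and ejects 6. So w(10) = 6. P is now [[1, 2, 3, 7], [4, 5, 9], [8, 10]].
Step i=9: Q has 9 at row 2, column 3; remove 9 from row 2 of P and reverse-bump: 9 enters row 1 and ejects 7. So w(9) = 7. P is now [[1, 2, 3, 9], [4, 5], [8, 10]].
Step i=8: Q has 8 at row 1, column 4; remove that cell from P, ejecting 9. So w(8) = 9. P is now [[1, 2, 3], [4, 5], [8, 10]].
Step i=7: Q has 7 at row 3, column 2; remove 10 from row 3 of P and reverse-bump: 10 enters row 2 and ejects 5; 5 enters row 1 and ejects 3. So w(7) = 3. P is now [[1, 2, 5], [4, 10], [8]].
Step i=6: Q has 6 at row 2, column 2; remove 10 from row 2 of P and reverse-bump: 10 enters row 1 and ejects 5. So w(6) = 5. P is now [[1, 2, 10], [4], [8]].
Step i=5: Q has 5 at row 1, column 3; remove that cell from P, ejecting 10. So w(5) = 10. P is now [[1, 2], [4], [8]].
Step i=4: Q has 4 at row 3, column 1; remove 8 from row 3 of P and reverse-bump: 8 enters row 2 and ejects 4; 4 enters row 1 and ejects 2. So w(4) = 2. P is now [[1, 4], [8]].
Step i=3: Q has 3 at row 1, column 2; remove that cell from P, ejecting 4. So w(3) = 4. P is now [[1], [8]].
Step i=2: Q has 2 at row 2, column 1; remove 8 from row 2 of P and reverse-bump: 8 enters row 1 and ejects 1. So w(2) = 1. P is now [[8]].
Step i=1: Q has 1 at row 1, column 1; remove that cell from P, ejecting 8. So w(1) = 8. P is now [].

So w = 8 1 4 2 10 5 3 9 7 6.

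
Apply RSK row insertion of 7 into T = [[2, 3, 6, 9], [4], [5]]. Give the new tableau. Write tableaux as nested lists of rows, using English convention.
In row 1, 7 replaces 9 (the leftmost entry greater than 7); 9 is bumped to row 2. 9 is appended to row 2. The new tableau is [[2, 3, 6, 7], [4, 9], [5]].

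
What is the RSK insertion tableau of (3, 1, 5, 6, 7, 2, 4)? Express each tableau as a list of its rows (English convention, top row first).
P = [[1, 2, 4, 7], [3, 5, 6]]

Insert 3: appended to row 1. P = [[3]].
Insert 1: 1 bumps 3 from row 1; 3 starts row 2. P = [[1], [3]].
Insert 5: appended to row 1. P = [[1, 5], [3]].
Insert 6: appended to row 1. P = [[1, 5, 6], [3]].
Insert 7: appended to row 1. P = [[1, 5, 6, 7], [3]].
Insert 2: 2 bumps 5 from row 1; 5 appends to row 2. P = [[1, 2, 6, 7], [3, 5]].
Insert 4: 4 bumps 6 from row 1; 6 appends to row 2. P = [[1, 2, 4, 7], [3, 5, 6]].

So P = [[1, 2, 4, 7], [3, 5, 6]].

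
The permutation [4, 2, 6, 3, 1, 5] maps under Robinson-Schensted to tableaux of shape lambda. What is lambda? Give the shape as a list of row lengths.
[3, 2, 1]

Row-insert each entry into an empty tableau.

After inserting 4: P = [[4]].
After inserting 2: P = [[2], [4]].
After inserting 6: P = [[2, 6], [4]].
After inserting 3: P = [[2, 3], [4, 6]].
After inserting 1: P = [[1, 3], [2, 6], [4]].
After inserting 5: P = [[1, 3, 5], [2, 6], [4]].

The final insertion tableau P = [[1, 3, 5], [2, 6], [4]] has shape [3, 2, 1].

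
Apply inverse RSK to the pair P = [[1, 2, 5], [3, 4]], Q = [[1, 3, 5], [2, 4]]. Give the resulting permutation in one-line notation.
3 1 4 2 5

Reverse the RSK construction: for i from n down to 1, find the cell of Q containing i, remove the entry at that cell from P, and reverse-bump it up through P; the value ejected from row 1 is w(i).

Step i=5: Q has 5 at row 1, column 3; remove that cell from P, ejecting 5. So w(5) = 5. P is now [[1, 2], [3, 4]].
Step i=4: Q has 4 at row 2, column 2; remove 4 from row 2 of P and reverse-bump: 4 enters row 1 and ejects 2. So w(4) = 2. P is now [[1, 4], [3]].
Step i=3: Q has 3 at row 1, column 2; remove that cell from P, ejecting 4. So w(3) = 4. P is now [[1], [3]].
Step i=2: Q has 2 at row 2, column 1; remove 3 from row 2 of P and reverse-bump: 3 enters row 1 and ejects 1. So w(2) = 1. P is now [[3]].
Step i=1: Q has 1 at row 1, column 1; remove that cell from P, ejecting 3. So w(1) = 3. P is now [].

So w = 3 1 4 2 5.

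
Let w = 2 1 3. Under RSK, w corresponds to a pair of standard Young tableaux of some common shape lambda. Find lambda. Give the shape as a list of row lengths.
RSK row insertion gives P = [[1, 3], [2]], which has shape [2, 1].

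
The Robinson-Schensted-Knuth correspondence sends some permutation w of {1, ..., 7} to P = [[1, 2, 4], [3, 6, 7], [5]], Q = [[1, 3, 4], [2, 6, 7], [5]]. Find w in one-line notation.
5 3 6 7 1 2 4

Reverse RSK: for i = n, n-1, ..., 1, locate i in Q, remove the corresponding corner cell from P, and reverse-bump its entry up through P; the value ejected from row 1 is w(i).

So w = 5 3 6 7 1 2 4.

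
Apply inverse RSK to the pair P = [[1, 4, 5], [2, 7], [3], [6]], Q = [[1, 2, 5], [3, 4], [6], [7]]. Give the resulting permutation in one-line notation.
6 7 3 4 5 2 1

Reverse the RSK construction: for i from n down to 1, find the cell of Q containing i, remove the entry at that cell from P, and reverse-bump it up through P; the value ejected from row 1 is w(i).

Step i=7: Q has 7 at row 4, column 1; remove 6 from row 4 of P and reverse-bump: 6 enters row 3 and ejects 3; 3 enters row 2 and ejects 2; 2 enters row 1 and ejects 1. So w(7) = 1. P is now [[2, 4, 5], [3, 7], [6]].
Step i=6: Q has 6 at row 3, column 1; remove 6 from row 3 of P and reverse-bump: 6 enters row 2 and ejects 3; 3 enters row 1 and ejects 2. So w(6) = 2. P is now [[3, 4, 5], [6, 7]].
Step i=5: Q has 5 at row 1, column 3; remove that cell from P, ejecting 5. So w(5) = 5. P is now [[3, 4], [6, 7]].
Step i=4: Q has 4 at row 2, column 2; remove 7 from row 2 of P and reverse-bump: 7 enters row 1 and ejects 4. So w(4) = 4. P is now [[3, 7], [6]].
Step i=3: Q has 3 at row 2, column 1; remove 6 from row 2 of P and reverse-bump: 6 enters row 1 and ejects 3. So w(3) = 3. P is now [[6, 7]].
Step i=2: Q has 2 at row 1, column 2; remove that cell from P, ejecting 7. So w(2) = 7. P is now [[6]].
Step i=1: Q has 1 at row 1, column 1; remove that cell from P, ejecting 6. So w(1) = 6. P is now [].

So w = 6 7 3 4 5 2 1.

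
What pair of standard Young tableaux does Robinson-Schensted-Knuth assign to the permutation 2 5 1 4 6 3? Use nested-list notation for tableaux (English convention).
P = [[1, 3, 6], [2, 4], [5]], Q = [[1, 2, 5], [3, 4], [6]]

Insert each entry of the permutation into P by Schensted row insertion, recording in Q the position of each new cell.

Insert 2: appended to row 1. P = [[2]], Q = [[1]].
Insert 5: appended to row 1. P = [[2, 5]], Q = [[1, 2]].
Insert 1: 1 bumps 2 from row 1; 2 starts row 2. P = [[1, 5], [2]], Q = [[1, 2], [3]].
Insert 4: 4 bumps 5 from row 1; 5 appends to row 2. P = [[1, 4], [2, 5]], Q = [[1, 2], [3, 4]].
Insert 6: appended to row 1. P = [[1, 4, 6], [2, 5]], Q = [[1, 2, 5], [3, 4]].
Insert 3: 3 bumps 4 from row 1; 4 bumps 5 from row 2; 5 starts row 3. P = [[1, 3, 6], [2, 4], [5]], Q = [[1, 2, 5], [3, 4], [6]].

So P = [[1, 3, 6], [2, 4], [5]], Q = [[1, 2, 5], [3, 4], [6]].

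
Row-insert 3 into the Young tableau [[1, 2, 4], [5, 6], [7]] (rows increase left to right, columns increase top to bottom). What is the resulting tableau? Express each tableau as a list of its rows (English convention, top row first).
[[1, 2, 3], [4, 6], [5], [7]]

In row 1, 3 replaces 4 (the leftmost entry greater than 3); 4 is bumped to row 2. In row 2, 4 replaces 5 (the leftmost entry greater than 4); 5 is bumped to row 3. In row 3, 5 replaces 7 (the leftmost entry greater than 5); 7 is bumped to row 4. 7 starts a new row 4. The new tableau is [[1, 2, 3], [4, 6], [5], [7]].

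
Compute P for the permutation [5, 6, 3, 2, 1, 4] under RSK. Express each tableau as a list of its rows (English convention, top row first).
P = [[1, 4], [2, 6], [3], [5]]

After inserting 5: P = [[5]].
After inserting 6: P = [[5, 6]].
After inserting 3: P = [[3, 6], [5]].
After inserting 2: P = [[2, 6], [3], [5]].
After inserting 1: P = [[1, 6], [2], [3], [5]].
After inserting 4: P = [[1, 4], [2, 6], [3], [5]].

So P = [[1, 4], [2, 6], [3], [5]].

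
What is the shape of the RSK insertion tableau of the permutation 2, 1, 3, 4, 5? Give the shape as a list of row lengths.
RSK row insertion gives P = [[1, 3, 4, 5], [2]], which has shape [4, 1].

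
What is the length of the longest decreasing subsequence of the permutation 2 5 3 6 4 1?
3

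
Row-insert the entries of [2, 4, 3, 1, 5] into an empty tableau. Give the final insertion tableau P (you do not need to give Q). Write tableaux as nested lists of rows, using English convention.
P = [[1, 3, 5], [2], [4]]

Insert 2: appended to row 1. P = [[2]].
Insert 4: appended to row 1. P = [[2, 4]].
Insert 3: 3 bumps 4 from row 1; 4 starts row 2. P = [[2, 3], [4]].
Insert 1: 1 bumps 2 from row 1; 2 bumps 4 from row 2; 4 starts row 3. P = [[1, 3], [2], [4]].
Insert 5: appended to row 1. P = [[1, 3, 5], [2], [4]].

So P = [[1, 3, 5], [2], [4]].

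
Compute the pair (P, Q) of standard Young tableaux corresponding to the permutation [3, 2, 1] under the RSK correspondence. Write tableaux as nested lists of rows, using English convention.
P = [[1], [2], [3]], Q = [[1], [2], [3]]

Insert each entry of the permutation into P by Schensted row insertion, recording in Q the position of each new cell.

Insert 3: appended to row 1. P = [[3]], Q = [[1]].
Insert 2: 2 bumps 3 from row 1; 3 starts row 2. P = [[2], [3]], Q = [[1], [2]].
Insert 1: 1 bumps 2 from row 1; 2 bumps 3 from row 2; 3 starts row 3. P = [[1], [2], [3]], Q = [[1], [2], [3]].

So P = [[1], [2], [3]], Q = [[1], [2], [3]].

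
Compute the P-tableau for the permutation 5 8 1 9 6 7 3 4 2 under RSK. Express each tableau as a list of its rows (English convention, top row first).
P = [[1, 2, 4], [3, 6, 7], [5, 9], [8]]

Insert 5: appended to row 1. P = [[5]].
Insert 8: appended to row 1. P = [[5, 8]].
Insert 1: 1 bumps 5 from row 1; 5 starts row 2. P = [[1, 8], [5]].
Insert 9: appended to row 1. P = [[1, 8, 9], [5]].
Insert 6: 6 bumps 8 from row 1; 8 appends to row 2. P = [[1, 6, 9], [5, 8]].
Insert 7: 7 bumps 9 from row 1; 9 appends to row 2. P = [[1, 6, 7], [5, 8, 9]].
Insert 3: 3 bumps 6 from row 1; 6 bumps 8 from row 2; 8 starts row 3. P = [[1, 3, 7], [5, 6, 9], [8]].
Insert 4: 4 bumps 7 from row 1; 7 bumps 9 from row 2; 9 appends to row 3. P = [[1, 3, 4], [5, 6, 7], [8, 9]].
Insert 2: 2 bumps 3 from row 1; 3 bumps 5 from row 2; 5 bumps 8 from row 3; 8 starts row 4. P = [[1, 2, 4], [3, 6, 7], [5, 9], [8]].

So P = [[1, 2, 4], [3, 6, 7], [5, 9], [8]].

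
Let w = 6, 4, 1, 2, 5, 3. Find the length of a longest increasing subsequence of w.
3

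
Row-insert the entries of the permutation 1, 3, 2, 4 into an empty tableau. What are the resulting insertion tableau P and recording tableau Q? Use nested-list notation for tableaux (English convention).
P = [[1, 2, 4], [3]], Q = [[1, 2, 4], [3]]

Insert each entry of the permutation into P by Schensted row insertion, recording in Q the position of each new cell.

Insert 1: appended to row 1. P = [[1]].
Insert 3: appended to row 1. P = [[1, 3]].
Insert 2: 2 bumps 3 from row 1; 3 starts row 2. P = [[1, 2], [3]].
Insert 4: appended to row 1. P = [[1, 2, 4], [3]].

So P = [[1, 2, 4], [3]], Q = [[1, 2, 4], [3]].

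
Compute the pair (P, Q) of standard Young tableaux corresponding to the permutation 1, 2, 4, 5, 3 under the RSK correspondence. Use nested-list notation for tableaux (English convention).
P = [[1, 2, 3, 5], [4]], Q = [[1, 2, 3, 4], [5]]

Insert each entry of the permutation into P by Schensted row insertion, recording in Q the position of each new cell.

Insert 1: appended to row 1. P = [[1]], Q = [[1]].
Insert 2: appended to row 1. P = [[1, 2]], Q = [[1, 2]].
Insert 4: appended to row 1. P = [[1, 2, 4]], Q = [[1, 2, 3]].
Insert 5: appended to row 1. P = [[1, 2, 4, 5]], Q = [[1, 2, 3, 4]].
Insert 3: 3 bumps 4 from row 1; 4 starts row 2. P = [[1, 2, 3, 5], [4]], Q = [[1, 2, 3, 4], [5]].

So P = [[1, 2, 3, 5], [4]], Q = [[1, 2, 3, 4], [5]].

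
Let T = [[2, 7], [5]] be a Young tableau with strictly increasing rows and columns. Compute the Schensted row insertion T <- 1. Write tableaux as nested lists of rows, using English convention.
[[1, 7], [2], [5]]

In row 1, 1 replaces 2 (the leftmost entry greater than 1); 2 is bumped to row 2. In row 2, 2 replaces 5 (the leftmost entry greater than 2); 5 is bumped to row 3. 5 starts a new row 3. The new tableau is [[1, 7], [2], [5]].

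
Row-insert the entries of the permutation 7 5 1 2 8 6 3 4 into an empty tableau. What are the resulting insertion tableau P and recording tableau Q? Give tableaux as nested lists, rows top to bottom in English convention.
Insert each entry of the permutation into P by Schensted row insertion, recording in Q the position of each new cell.

Insert 7: appended to row 1. P = [[7]], Q = [[1]].
Insert 5: 5 bumps 7 from row 1; 7 starts row 2. P = [[5], [7]], Q = [[1], [2]].
Insert 1: 1 bumps 5 from row 1; 5 bumps 7 from row 2; 7 starts row 3. P = [[1], [5], [7]], Q = [[1], [2], [3]].
Insert 2: appended to row 1. P = [[1, 2], [5], [7]], Q = [[1, 4], [2], [3]].
Insert 8: appended to row 1. P = [[1, 2, 8], [5], [7]], Q = [[1, 4, 5], [2], [3]].
Insert 6: 6 bumps 8 from row 1; 8 appends to row 2. P = [[1, 2, 6], [5, 8], [7]], Q = [[1, 4, 5], [2, 6], [3]].
Insert 3: 3 bumps 6 from row 1; 6 bumps 8 from row 2; 8 appends to row 3. P = [[1, 2, 3], [5, 6], [7, 8]], Q = [[1, 4, 5], [2, 6], [3, 7]].
Insert 4: appended to row 1. P = [[1, 2, 3, 4], [5, 6], [7, 8]], Q = [[1, 4, 5, 8], [2, 6], [3, 7]].

So P = [[1, 2, 3, 4], [5, 6], [7, 8]], Q = [[1, 4, 5, 8], [2, 6], [3, 7]].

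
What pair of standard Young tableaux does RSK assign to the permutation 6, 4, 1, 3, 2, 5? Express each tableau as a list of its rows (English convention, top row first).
Insert each entry of the permutation into P by Schensted row insertion, recording in Q the position of each new cell.

Insert 6: appended to row 1. P = [[6]].
Insert 4: 4 bumps 6 from row 1; 6 starts row 2. P = [[4], [6]].
Insert 1: 1 bumps 4 from row 1; 4 bumps 6 from row 2; 6 starts row 3. P = [[1], [4], [6]].
Insert 3: appended to row 1. P = [[1, 3], [4], [6]].
Insert 2: 2 bumps 3 from row 1; 3 bumps 4 from row 2; 4 bumps 6 from row 3; 6 starts row 4. P = [[1, 2], [3], [4], [6]].
Insert 5: appended to row 1. P = [[1, 2, 5], [3], [4], [6]].

So P = [[1, 2, 5], [3], [4], [6]], Q = [[1, 4, 6], [2], [3], [5]].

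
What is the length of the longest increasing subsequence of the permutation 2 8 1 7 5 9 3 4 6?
4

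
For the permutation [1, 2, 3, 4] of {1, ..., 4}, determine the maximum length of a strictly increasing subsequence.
4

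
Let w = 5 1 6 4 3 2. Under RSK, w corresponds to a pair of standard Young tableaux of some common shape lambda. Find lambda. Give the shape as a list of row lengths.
[2, 2, 1, 1]

Row-insert each entry into an empty tableau.

After inserting 5: P = [[5]].
After inserting 1: P = [[1], [5]].
After inserting 6: P = [[1, 6], [5]].
After inserting 4: P = [[1, 4], [5, 6]].
After inserting 3: P = [[1, 3], [4, 6], [5]].
After inserting 2: P = [[1, 2], [3, 6], [4], [5]].

The final insertion tableau P = [[1, 2], [3, 6], [4], [5]] has shape [2, 2, 1, 1].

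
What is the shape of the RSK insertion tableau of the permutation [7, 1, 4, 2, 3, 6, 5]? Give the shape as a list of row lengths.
[4, 2, 1]

Row-insert each entry into an empty tableau.

After inserting 7: P = [[7]].
After inserting 1: P = [[1], [7]].
After inserting 4: P = [[1, 4], [7]].
After inserting 2: P = [[1, 2], [4], [7]].
After inserting 3: P = [[1, 2, 3], [4], [7]].
After inserting 6: P = [[1, 2, 3, 6], [4], [7]].
After inserting 5: P = [[1, 2, 3, 5], [4, 6], [7]].

The final insertion tableau P = [[1, 2, 3, 5], [4, 6], [7]] has shape [4, 2, 1].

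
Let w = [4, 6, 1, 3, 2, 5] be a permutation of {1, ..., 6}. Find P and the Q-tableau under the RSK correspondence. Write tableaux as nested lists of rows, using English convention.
Insert each entry of the permutation into P by Schensted row insertion, recording in Q the position of each new cell.

Insert 4: appended to row 1. P = [[4]].
Insert 6: appended to row 1. P = [[4, 6]].
Insert 1: 1 bumps 4 from row 1; 4 starts row 2. P = [[1, 6], [4]].
Insert 3: 3 bumps 6 from row 1; 6 appends to row 2. P = [[1, 3], [4, 6]].
Insert 2: 2 bumps 3 from row 1; 3 bumps 4 from row 2; 4 starts row 3. P = [[1, 2], [3, 6], [4]].
Insert 5: appended to row 1. P = [[1, 2, 5], [3, 6], [4]].

So P = [[1, 2, 5], [3, 6], [4]], Q = [[1, 2, 6], [3, 4], [5]].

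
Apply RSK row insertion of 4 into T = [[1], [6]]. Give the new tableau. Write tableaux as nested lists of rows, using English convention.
[[1, 4], [6]]

4 is larger than every entry of row 1, so it is appended to row 1. The new tableau is [[1, 4], [6]].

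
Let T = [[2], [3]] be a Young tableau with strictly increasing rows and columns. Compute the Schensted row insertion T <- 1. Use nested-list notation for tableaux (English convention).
[[1], [2], [3]]

In row 1, 1 replaces 2 (the leftmost entry greater than 1); 2 is bumped to row 2. In row 2, 2 replaces 3 (the leftmost entry greater than 2); 3 is bumped to row 3. 3 starts a new row 3. The new tableau is [[1], [2], [3]].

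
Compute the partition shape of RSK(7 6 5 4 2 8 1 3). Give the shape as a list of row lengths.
[2, 2, 1, 1, 1, 1]

Row-insert each entry into an empty tableau.

After inserting 7: P = [[7]].
After inserting 6: P = [[6], [7]].
After inserting 5: P = [[5], [6], [7]].
After inserting 4: P = [[4], [5], [6], [7]].
After inserting 2: P = [[2], [4], [5], [6], [7]].
After inserting 8: P = [[2, 8], [4], [5], [6], [7]].
After inserting 1: P = [[1, 8], [2], [4], [5], [6], [7]].
After inserting 3: P = [[1, 3], [2, 8], [4], [5], [6], [7]].

The final insertion tableau P = [[1, 3], [2, 8], [4], [5], [6], [7]] has shape [2, 2, 1, 1, 1, 1].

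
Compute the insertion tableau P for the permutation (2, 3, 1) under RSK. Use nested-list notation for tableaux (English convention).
Insert 2: appended to row 1. P = [[2]].
Insert 3: appended to row 1. P = [[2, 3]].
Insert 1: 1 bumps 2 from row 1; 2 starts row 2. P = [[1, 3], [2]].

So P = [[1, 3], [2]].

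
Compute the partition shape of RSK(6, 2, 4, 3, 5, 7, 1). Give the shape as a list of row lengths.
Row-insert each entry into an empty tableau.

After inserting 6: P = [[6]].
After inserting 2: P = [[2], [6]].
After inserting 4: P = [[2, 4], [6]].
After inserting 3: P = [[2, 3], [4], [6]].
After inserting 5: P = [[2, 3, 5], [4], [6]].
After inserting 7: P = [[2, 3, 5, 7], [4], [6]].
After inserting 1: P = [[1, 3, 5, 7], [2], [4], [6]].

The final insertion tableau P = [[1, 3, 5, 7], [2], [4], [6]] has shape [4, 1, 1, 1].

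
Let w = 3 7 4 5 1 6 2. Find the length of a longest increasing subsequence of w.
4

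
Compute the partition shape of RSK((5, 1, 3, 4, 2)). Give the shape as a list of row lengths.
[3, 1, 1]

Row-insert each entry into an empty tableau.

After inserting 5: P = [[5]].
After inserting 1: P = [[1], [5]].
After inserting 3: P = [[1, 3], [5]].
After inserting 4: P = [[1, 3, 4], [5]].
After inserting 2: P = [[1, 2, 4], [3], [5]].

The final insertion tableau P = [[1, 2, 4], [3], [5]] has shape [3, 1, 1].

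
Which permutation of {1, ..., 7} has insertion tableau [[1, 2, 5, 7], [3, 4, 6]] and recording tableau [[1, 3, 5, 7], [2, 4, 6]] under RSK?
Reverse the RSK construction: for i from n down to 1, find the cell of Q containing i, remove the entry at that cell from P, and reverse-bump it up through P; the value ejected from row 1 is w(i).

Step i=7: Q has 7 at row 1, column 4; remove that cell from P, ejecting 7. So w(7) = 7. P is now [[1, 2, 5], [3, 4, 6]].
Step i=6: Q has 6 at row 2, column 3; remove 6 from row 2 of P and reverse-bump: 6 enters row 1 and ejects 5. So w(6) = 5. P is now [[1, 2, 6], [3, 4]].
Step i=5: Q has 5 at row 1, column 3; remove that cell from P, ejecting 6. So w(5) = 6. P is now [[1, 2], [3, 4]].
Step i=4: Q has 4 at row 2, column 2; remove 4 from row 2 of P and reverse-bump: 4 enters row 1 and ejects 2. So w(4) = 2. P is now [[1, 4], [3]].
Step i=3: Q has 3 at row 1, column 2; remove that cell from P, ejecting 4. So w(3) = 4. P is now [[1], [3]].
Step i=2: Q has 2 at row 2, column 1; remove 3 from row 2 of P and reverse-bump: 3 enters row 1 and ejects 1. So w(2) = 1. P is now [[3]].
Step i=1: Q has 1 at row 1, column 1; remove that cell from P, ejecting 3. So w(1) = 3. P is now [].

So w = 3 1 4 2 6 5 7.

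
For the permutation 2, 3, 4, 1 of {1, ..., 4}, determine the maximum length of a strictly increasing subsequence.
3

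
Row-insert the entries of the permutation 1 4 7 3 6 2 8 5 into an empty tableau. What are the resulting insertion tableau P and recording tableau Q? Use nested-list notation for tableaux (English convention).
Insert each entry of the permutation into P by Schensted row insertion, recording in Q the position of each new cell.

Insert 1: appended to row 1. P = [[1]].
Insert 4: appended to row 1. P = [[1, 4]].
Insert 7: appended to row 1. P = [[1, 4, 7]].
Insert 3: 3 bumps 4 from row 1; 4 starts row 2. P = [[1, 3, 7], [4]].
Insert 6: 6 bumps 7 from row 1; 7 appends to row 2. P = [[1, 3, 6], [4, 7]].
Insert 2: 2 bumps 3 from row 1; 3 bumps 4 from row 2; 4 starts row 3. P = [[1, 2, 6], [3, 7], [4]].
Insert 8: appended to row 1. P = [[1, 2, 6, 8], [3, 7], [4]].
Insert 5: 5 bumps 6 from row 1; 6 bumps 7 from row 2; 7 appends to row 3. P = [[1, 2, 5, 8], [3, 6], [4, 7]].

So P = [[1, 2, 5, 8], [3, 6], [4, 7]], Q = [[1, 2, 3, 7], [4, 5], [6, 8]].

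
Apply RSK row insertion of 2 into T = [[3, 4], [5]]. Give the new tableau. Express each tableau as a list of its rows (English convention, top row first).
[[2, 4], [3], [5]]

In row 1, 2 replaces 3 (the leftmost entry greater than 2); 3 is bumped to row 2. In row 2, 3 replaces 5 (the leftmost entry greater than 3); 5 is bumped to row 3. 5 starts a new row 3. The new tableau is [[2, 4], [3], [5]].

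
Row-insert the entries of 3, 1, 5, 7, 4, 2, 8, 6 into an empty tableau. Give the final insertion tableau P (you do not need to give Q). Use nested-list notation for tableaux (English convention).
Insert 3: appended to row 1. P = [[3]].
Insert 1: 1 bumps 3 from row 1; 3 starts row 2. P = [[1], [3]].
Insert 5: appended to row 1. P = [[1, 5], [3]].
Insert 7: appended to row 1. P = [[1, 5, 7], [3]].
Insert 4: 4 bumps 5 from row 1; 5 appends to row 2. P = [[1, 4, 7], [3, 5]].
Insert 2: 2 bumps 4 from row 1; 4 bumps 5 from row 2; 5 starts row 3. P = [[1, 2, 7], [3, 4], [5]].
Insert 8: appended to row 1. P = [[1, 2, 7, 8], [3, 4], [5]].
Insert 6: 6 bumps 7 from row 1; 7 appends to row 2. P = [[1, 2, 6, 8], [3, 4, 7], [5]].

So P = [[1, 2, 6, 8], [3, 4, 7], [5]].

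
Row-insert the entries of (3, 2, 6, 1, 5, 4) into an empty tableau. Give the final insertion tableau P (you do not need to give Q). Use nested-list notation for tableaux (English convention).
Insert 3: appended to row 1. P = [[3]].
Insert 2: 2 bumps 3 from row 1; 3 starts row 2. P = [[2], [3]].
Insert 6: appended to row 1. P = [[2, 6], [3]].
Insert 1: 1 bumps 2 from row 1; 2 bumps 3 from row 2; 3 starts row 3. P = [[1, 6], [2], [3]].
Insert 5: 5 bumps 6 from row 1; 6 appends to row 2. P = [[1, 5], [2, 6], [3]].
Insert 4: 4 bumps 5 from row 1; 5 bumps 6 from row 2; 6 appends to row 3. P = [[1, 4], [2, 5], [3, 6]].

So P = [[1, 4], [2, 5], [3, 6]].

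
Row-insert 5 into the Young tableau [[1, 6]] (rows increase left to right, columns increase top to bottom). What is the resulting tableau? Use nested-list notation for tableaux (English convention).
[[1, 5], [6]]

In row 1, 5 replaces 6 (the leftmost entry greater than 5); 6 is bumped to row 2. 6 starts a new row 2. The new tableau is [[1, 5], [6]].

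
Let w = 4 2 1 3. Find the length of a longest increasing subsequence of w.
2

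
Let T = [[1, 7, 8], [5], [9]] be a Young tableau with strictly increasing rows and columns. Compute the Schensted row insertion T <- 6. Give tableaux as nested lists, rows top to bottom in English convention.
[[1, 6, 8], [5, 7], [9]]

In row 1, 6 replaces 7 (the leftmost entry greater than 6); 7 is bumped to row 2. 7 is appended to row 2. The new tableau is [[1, 6, 8], [5, 7], [9]].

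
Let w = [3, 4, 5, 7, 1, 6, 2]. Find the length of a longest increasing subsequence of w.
4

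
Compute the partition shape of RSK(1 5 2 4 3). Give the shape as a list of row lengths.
Row-insert each entry into an empty tableau.

After inserting 1: P = [[1]].
After inserting 5: P = [[1, 5]].
After inserting 2: P = [[1, 2], [5]].
After inserting 4: P = [[1, 2, 4], [5]].
After inserting 3: P = [[1, 2, 3], [4], [5]].

The final insertion tableau P = [[1, 2, 3], [4], [5]] has shape [3, 1, 1].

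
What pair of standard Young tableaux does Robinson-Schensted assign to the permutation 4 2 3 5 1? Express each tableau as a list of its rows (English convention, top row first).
Insert each entry of the permutation into P by Schensted row insertion, recording in Q the position of each new cell.

After inserting 4: P = [[4]].
After inserting 2: P = [[2], [4]].
After inserting 3: P = [[2, 3], [4]].
After inserting 5: P = [[2, 3, 5], [4]].
After inserting 1: P = [[1, 3, 5], [2], [4]].

So P = [[1, 3, 5], [2], [4]], Q = [[1, 3, 4], [2], [5]].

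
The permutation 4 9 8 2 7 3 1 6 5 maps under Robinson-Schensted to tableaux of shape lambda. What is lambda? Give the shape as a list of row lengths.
[3, 2, 2, 1, 1]

Row-insert each entry into an empty tableau.

After inserting 4: P = [[4]].
After inserting 9: P = [[4, 9]].
After inserting 8: P = [[4, 8], [9]].
After inserting 2: P = [[2, 8], [4], [9]].
After inserting 7: P = [[2, 7], [4, 8], [9]].
After inserting 3: P = [[2, 3], [4, 7], [8], [9]].
After inserting 1: P = [[1, 3], [2, 7], [4], [8], [9]].
After inserting 6: P = [[1, 3, 6], [2, 7], [4], [8], [9]].
After inserting 5: P = [[1, 3, 5], [2, 6], [4, 7], [8], [9]].

The final insertion tableau P = [[1, 3, 5], [2, 6], [4, 7], [8], [9]] has shape [3, 2, 2, 1, 1].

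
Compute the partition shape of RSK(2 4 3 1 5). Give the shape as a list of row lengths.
[3, 1, 1]

Row-insert each entry into an empty tableau.

After inserting 2: P = [[2]].
After inserting 4: P = [[2, 4]].
After inserting 3: P = [[2, 3], [4]].
After inserting 1: P = [[1, 3], [2], [4]].
After inserting 5: P = [[1, 3, 5], [2], [4]].

The final insertion tableau P = [[1, 3, 5], [2], [4]] has shape [3, 1, 1].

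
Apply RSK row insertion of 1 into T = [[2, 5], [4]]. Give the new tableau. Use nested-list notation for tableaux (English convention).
In row 1, 1 replaces 2 (the leftmost entry greater than 1); 2 is bumped to row 2. In row 2, 2 replaces 4 (the leftmost entry greater than 2); 4 is bumped to row 3. 4 starts a new row 3. The new tableau is [[1, 5], [2], [4]].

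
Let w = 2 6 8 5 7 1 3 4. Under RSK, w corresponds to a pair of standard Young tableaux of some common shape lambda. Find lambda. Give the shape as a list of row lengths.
[3, 3, 2]

RSK row insertion gives P = [[1, 3, 4], [2, 5, 7], [6, 8]], which has shape [3, 3, 2].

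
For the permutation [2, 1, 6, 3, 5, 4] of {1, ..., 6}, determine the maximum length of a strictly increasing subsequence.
3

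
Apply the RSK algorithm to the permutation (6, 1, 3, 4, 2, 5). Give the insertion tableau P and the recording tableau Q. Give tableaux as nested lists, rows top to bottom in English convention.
P = [[1, 2, 4, 5], [3], [6]], Q = [[1, 3, 4, 6], [2], [5]]

Insert each entry of the permutation into P by Schensted row insertion, recording in Q the position of each new cell.

Insert 6: appended to row 1. P = [[6]].
Insert 1: 1 bumps 6 from row 1; 6 starts row 2. P = [[1], [6]].
Insert 3: appended to row 1. P = [[1, 3], [6]].
Insert 4: appended to row 1. P = [[1, 3, 4], [6]].
Insert 2: 2 bumps 3 from row 1; 3 bumps 6 from row 2; 6 starts row 3. P = [[1, 2, 4], [3], [6]].
Insert 5: appended to row 1. P = [[1, 2, 4, 5], [3], [6]].

So P = [[1, 2, 4, 5], [3], [6]], Q = [[1, 3, 4, 6], [2], [5]].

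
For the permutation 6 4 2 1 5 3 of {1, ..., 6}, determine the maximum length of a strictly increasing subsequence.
2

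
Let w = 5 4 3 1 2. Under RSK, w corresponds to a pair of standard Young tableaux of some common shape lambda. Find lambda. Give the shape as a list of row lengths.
Row-insert each entry into an empty tableau.

After inserting 5: P = [[5]].
After inserting 4: P = [[4], [5]].
After inserting 3: P = [[3], [4], [5]].
After inserting 1: P = [[1], [3], [4], [5]].
After inserting 2: P = [[1, 2], [3], [4], [5]].

The final insertion tableau P = [[1, 2], [3], [4], [5]] has shape [2, 1, 1, 1].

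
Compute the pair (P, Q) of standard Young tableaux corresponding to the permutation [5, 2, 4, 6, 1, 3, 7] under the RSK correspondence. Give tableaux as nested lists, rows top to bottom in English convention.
Insert each entry of the permutation into P by Schensted row insertion, recording in Q the position of each new cell.

Insert 5: appended to row 1. P = [[5]].
Insert 2: 2 bumps 5 from row 1; 5 starts row 2. P = [[2], [5]].
Insert 4: appended to row 1. P = [[2, 4], [5]].
Insert 6: appended to row 1. P = [[2, 4, 6], [5]].
Insert 1: 1 bumps 2 from row 1; 2 bumps 5 from row 2; 5 starts row 3. P = [[1, 4, 6], [2], [5]].
Insert 3: 3 bumps 4 from row 1; 4 appends to row 2. P = [[1, 3, 6], [2, 4], [5]].
Insert 7: appended to row 1. P = [[1, 3, 6, 7], [2, 4], [5]].

So P = [[1, 3, 6, 7], [2, 4], [5]], Q = [[1, 3, 4, 7], [2, 6], [5]].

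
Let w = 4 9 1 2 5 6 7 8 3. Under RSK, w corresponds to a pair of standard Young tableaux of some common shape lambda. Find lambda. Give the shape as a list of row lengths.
[6, 2, 1]

Row-insert each entry into an empty tableau.

After inserting 4: P = [[4]].
After inserting 9: P = [[4, 9]].
After inserting 1: P = [[1, 9], [4]].
After inserting 2: P = [[1, 2], [4, 9]].
After inserting 5: P = [[1, 2, 5], [4, 9]].
After inserting 6: P = [[1, 2, 5, 6], [4, 9]].
After inserting 7: P = [[1, 2, 5, 6, 7], [4, 9]].
After inserting 8: P = [[1, 2, 5, 6, 7, 8], [4, 9]].
After inserting 3: P = [[1, 2, 3, 6, 7, 8], [4, 5], [9]].

The final insertion tableau P = [[1, 2, 3, 6, 7, 8], [4, 5], [9]] has shape [6, 2, 1].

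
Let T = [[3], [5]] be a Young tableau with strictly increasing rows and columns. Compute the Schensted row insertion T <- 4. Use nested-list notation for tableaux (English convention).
[[3, 4], [5]]

4 is larger than every entry of row 1, so it is appended to row 1. The new tableau is [[3, 4], [5]].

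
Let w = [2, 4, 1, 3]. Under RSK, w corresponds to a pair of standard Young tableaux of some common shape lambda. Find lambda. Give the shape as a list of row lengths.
RSK row insertion gives P = [[1, 3], [2, 4]], which has shape [2, 2].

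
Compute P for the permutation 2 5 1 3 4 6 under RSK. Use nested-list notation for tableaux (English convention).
P = [[1, 3, 4, 6], [2, 5]]

Insert 2: appended to row 1. P = [[2]].
Insert 5: appended to row 1. P = [[2, 5]].
Insert 1: 1 bumps 2 from row 1; 2 starts row 2. P = [[1, 5], [2]].
Insert 3: 3 bumps 5 from row 1; 5 appends to row 2. P = [[1, 3], [2, 5]].
Insert 4: appended to row 1. P = [[1, 3, 4], [2, 5]].
Insert 6: appended to row 1. P = [[1, 3, 4, 6], [2, 5]].

So P = [[1, 3, 4, 6], [2, 5]].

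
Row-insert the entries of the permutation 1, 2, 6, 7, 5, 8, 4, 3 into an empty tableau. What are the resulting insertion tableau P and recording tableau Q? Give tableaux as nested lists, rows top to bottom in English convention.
P = [[1, 2, 3, 7, 8], [4], [5], [6]], Q = [[1, 2, 3, 4, 6], [5], [7], [8]]

Insert each entry of the permutation into P by Schensted row insertion, recording in Q the position of each new cell.

Insert 1: appended to row 1. P = [[1]], Q = [[1]].
Insert 2: appended to row 1. P = [[1, 2]], Q = [[1, 2]].
Insert 6: appended to row 1. P = [[1, 2, 6]], Q = [[1, 2, 3]].
Insert 7: appended to row 1. P = [[1, 2, 6, 7]], Q = [[1, 2, 3, 4]].
Insert 5: 5 bumps 6 from row 1; 6 starts row 2. P = [[1, 2, 5, 7], [6]], Q = [[1, 2, 3, 4], [5]].
Insert 8: appended to row 1. P = [[1, 2, 5, 7, 8], [6]], Q = [[1, 2, 3, 4, 6], [5]].
Insert 4: 4 bumps 5 from row 1; 5 bumps 6 from row 2; 6 starts row 3. P = [[1, 2, 4, 7, 8], [5], [6]], Q = [[1, 2, 3, 4, 6], [5], [7]].
Insert 3: 3 bumps 4 from row 1; 4 bumps 5 from row 2; 5 bumps 6 from row 3; 6 starts row 4. P = [[1, 2, 3, 7, 8], [4], [5], [6]], Q = [[1, 2, 3, 4, 6], [5], [7], [8]].

So P = [[1, 2, 3, 7, 8], [4], [5], [6]], Q = [[1, 2, 3, 4, 6], [5], [7], [8]].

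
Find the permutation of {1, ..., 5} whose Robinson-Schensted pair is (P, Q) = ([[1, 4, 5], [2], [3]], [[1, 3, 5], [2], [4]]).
Reverse the RSK construction: for i from n down to 1, find the cell of Q containing i, remove the entry at that cell from P, and reverse-bump it up through P; the value ejected from row 1 is w(i).

Step i=5: Q has 5 at row 1, column 3; remove that cell from P, ejecting 5. So w(5) = 5. P is now [[1, 4], [2], [3]].
Step i=4: Q has 4 at row 3, column 1; remove 3 from row 3 of P and reverse-bump: 3 enters row 2 and ejects 2; 2 enters row 1 and ejects 1. So w(4) = 1. P is now [[2, 4], [3]].
Step i=3: Q has 3 at row 1, column 2; remove that cell from P, ejecting 4. So w(3) = 4. P is now [[2], [3]].
Step i=2: Q has 2 at row 2, column 1; remove 3 from row 2 of P and reverse-bump: 3 enters row 1 and ejects 2. So w(2) = 2. P is now [[3]].
Step i=1: Q has 1 at row 1, column 1; remove that cell from P, ejecting 3. So w(1) = 3. P is now [].

So w = 3 2 4 1 5.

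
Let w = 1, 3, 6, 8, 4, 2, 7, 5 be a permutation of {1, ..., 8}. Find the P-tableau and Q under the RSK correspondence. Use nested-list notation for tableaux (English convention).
Insert each entry of the permutation into P by Schensted row insertion, recording in Q the position of each new cell.

Insert 1: appended to row 1. P = [[1]], Q = [[1]].
Insert 3: appended to row 1. P = [[1, 3]], Q = [[1, 2]].
Insert 6: appended to row 1. P = [[1, 3, 6]], Q = [[1, 2, 3]].
Insert 8: appended to row 1. P = [[1, 3, 6, 8]], Q = [[1, 2, 3, 4]].
Insert 4: 4 bumps 6 from row 1; 6 starts row 2. P = [[1, 3, 4, 8], [6]], Q = [[1, 2, 3, 4], [5]].
Insert 2: 2 bumps 3 from row 1; 3 bumps 6 from row 2; 6 starts row 3. P = [[1, 2, 4, 8], [3], [6]], Q = [[1, 2, 3, 4], [5], [6]].
Insert 7: 7 bumps 8 from row 1; 8 appends to row 2. P = [[1, 2, 4, 7], [3, 8], [6]], Q = [[1, 2, 3, 4], [5, 7], [6]].
Insert 5: 5 bumps 7 from row 1; 7 bumps 8 from row 2; 8 appends to row 3. P = [[1, 2, 4, 5], [3, 7], [6, 8]], Q = [[1, 2, 3, 4], [5, 7], [6, 8]].

So P = [[1, 2, 4, 5], [3, 7], [6, 8]], Q = [[1, 2, 3, 4], [5, 7], [6, 8]].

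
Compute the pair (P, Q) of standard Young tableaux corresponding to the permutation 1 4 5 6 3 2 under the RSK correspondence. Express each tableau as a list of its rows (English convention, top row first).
Insert each entry of the permutation into P by Schensted row insertion, recording in Q the position of each new cell.

Insert 1: appended to row 1. P = [[1]].
Insert 4: appended to row 1. P = [[1, 4]].
Insert 5: appended to row 1. P = [[1, 4, 5]].
Insert 6: appended to row 1. P = [[1, 4, 5, 6]].
Insert 3: 3 bumps 4 from row 1; 4 starts row 2. P = [[1, 3, 5, 6], [4]].
Insert 2: 2 bumps 3 from row 1; 3 bumps 4 from row 2; 4 starts row 3. P = [[1, 2, 5, 6], [3], [4]].

So P = [[1, 2, 5, 6], [3], [4]], Q = [[1, 2, 3, 4], [5], [6]].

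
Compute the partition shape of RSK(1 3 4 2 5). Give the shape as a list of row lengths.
[4, 1]

Row-insert each entry into an empty tableau.

After inserting 1: P = [[1]].
After inserting 3: P = [[1, 3]].
After inserting 4: P = [[1, 3, 4]].
After inserting 2: P = [[1, 2, 4], [3]].
After inserting 5: P = [[1, 2, 4, 5], [3]].

The final insertion tableau P = [[1, 2, 4, 5], [3]] has shape [4, 1].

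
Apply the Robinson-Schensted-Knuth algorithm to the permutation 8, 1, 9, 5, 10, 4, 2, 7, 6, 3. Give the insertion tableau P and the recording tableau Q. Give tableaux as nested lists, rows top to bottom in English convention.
P = [[1, 2, 3], [4, 6, 10], [5, 7], [8, 9]], Q = [[1, 3, 5], [2, 4, 8], [6, 9], [7, 10]]

Insert each entry of the permutation into P by Schensted row insertion, recording in Q the position of each new cell.

Insert 8: appended to row 1. P = [[8]], Q = [[1]].
Insert 1: 1 bumps 8 from row 1; 8 starts row 2. P = [[1], [8]], Q = [[1], [2]].
Insert 9: appended to row 1. P = [[1, 9], [8]], Q = [[1, 3], [2]].
Insert 5: 5 bumps 9 from row 1; 9 appends to row 2. P = [[1, 5], [8, 9]], Q = [[1, 3], [2, 4]].
Insert 10: appended to row 1. P = [[1, 5, 10], [8, 9]], Q = [[1, 3, 5], [2, 4]].
Insert 4: 4 bumps 5 from row 1; 5 bumps 8 from row 2; 8 starts row 3. P = [[1, 4, 10], [5, 9], [8]], Q = [[1, 3, 5], [2, 4], [6]].
Insert 2: 2 bumps 4 from row 1; 4 bumps 5 from row 2; 5 bumps 8 from row 3; 8 starts row 4. P = [[1, 2, 10], [4, 9], [5], [8]], Q = [[1, 3, 5], [2, 4], [6], [7]].
Insert 7: 7 bumps 10 from row 1; 10 appends to row 2. P = [[1, 2, 7], [4, 9, 10], [5], [8]], Q = [[1, 3, 5], [2, 4, 8], [6], [7]].
Insert 6: 6 bumps 7 from row 1; 7 bumps 9 from row 2; 9 appends to row 3. P = [[1, 2, 6], [4, 7, 10], [5, 9], [8]], Q = [[1, 3, 5], [2, 4, 8], [6, 9], [7]].
Insert 3: 3 bumps 6 from row 1; 6 bumps 7 from row 2; 7 bumps 9 from row 3; 9 appends to row 4. P = [[1, 2, 3], [4, 6, 10], [5, 7], [8, 9]], Q = [[1, 3, 5], [2, 4, 8], [6, 9], [7, 10]].

So P = [[1, 2, 3], [4, 6, 10], [5, 7], [8, 9]], Q = [[1, 3, 5], [2, 4, 8], [6, 9], [7, 10]].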